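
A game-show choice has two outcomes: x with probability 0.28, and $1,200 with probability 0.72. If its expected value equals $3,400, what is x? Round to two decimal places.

0.28·x + 0.72·1200 = 3400
0.28·x = 3400 − 864 = 2536
x = 2536 / 0.28 = 9057.1429

x = $9,057.14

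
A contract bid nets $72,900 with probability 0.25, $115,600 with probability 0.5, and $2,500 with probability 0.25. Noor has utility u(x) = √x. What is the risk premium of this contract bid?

$14,150

E[u] = 0.25·√72900 + 0.5·√115600 + 0.25·√2500 = 0.25·270 + 0.5·340 + 0.25·50 = 250
CE = (250)² = 62500
Risk premium = EV − CE = 76650 − 62500 = 14150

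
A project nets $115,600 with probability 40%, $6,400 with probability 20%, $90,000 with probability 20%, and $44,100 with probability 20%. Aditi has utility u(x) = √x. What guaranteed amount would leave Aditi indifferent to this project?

E[u] = 0.4·√115600 + 0.2·√6400 + 0.2·√90000 + 0.2·√44100 = 0.4·340 + 0.2·80 + 0.2·300 + 0.2·210 = 254
CE = (254)² = 64516

$64,516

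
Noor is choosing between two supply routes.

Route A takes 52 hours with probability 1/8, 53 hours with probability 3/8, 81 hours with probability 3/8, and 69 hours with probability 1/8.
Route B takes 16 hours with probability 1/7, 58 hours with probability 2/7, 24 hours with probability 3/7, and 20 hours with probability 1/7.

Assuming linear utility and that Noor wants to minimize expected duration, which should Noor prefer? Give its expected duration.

Route B (32 hours)

Route A = 1/8 × 52 + 3/8 × 53 + 3/8 × 81 + 1/8 × 69 = 6.5 + 19.875 + 30.375 + 8.625 = 65.375
Route B = 1/7 × 16 + 2/7 × 58 + 3/7 × 24 + 1/7 × 20 = 2.2857 + 16.5714 + 10.2857 + 2.8571 = 32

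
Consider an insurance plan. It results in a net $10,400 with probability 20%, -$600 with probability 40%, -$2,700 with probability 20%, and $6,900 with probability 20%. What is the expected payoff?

EV = 0.2 × 10400 + 0.4 × (-600) + 0.2 × (-2700) + 0.2 × 6900 = 2080 − 240 − 540 + 1380 = 2680

$2,680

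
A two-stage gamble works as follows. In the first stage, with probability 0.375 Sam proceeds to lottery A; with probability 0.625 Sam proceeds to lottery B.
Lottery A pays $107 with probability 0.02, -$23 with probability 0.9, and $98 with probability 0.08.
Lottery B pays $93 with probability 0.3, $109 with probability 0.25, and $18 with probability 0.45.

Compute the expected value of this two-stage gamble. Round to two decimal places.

EV(A) = 0.02 × 107 + 0.9 × (-23) + 0.08 × 98 = 2.14 − 20.7 + 7.84 = -10.72
EV(B) = 0.3 × 93 + 0.25 × 109 + 0.45 × 18 = 27.9 + 27.25 + 8.1 = 63.25
Overall = 0.375 × (-10.72) + 0.625 × 63.25 = -4.02 + 39.53125 = 35.51125

$35.51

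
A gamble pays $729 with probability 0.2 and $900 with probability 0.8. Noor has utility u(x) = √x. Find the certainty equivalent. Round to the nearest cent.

E[u] = 0.2·√729 + 0.8·√900 = 0.2·27 + 0.8·30 = 29.4
CE = (29.4)² = 864.36

$864.36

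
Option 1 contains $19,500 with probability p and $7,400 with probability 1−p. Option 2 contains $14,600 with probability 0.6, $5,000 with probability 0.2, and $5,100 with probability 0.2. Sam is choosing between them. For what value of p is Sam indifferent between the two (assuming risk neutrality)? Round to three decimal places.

p = 0.279

EV(Option 2) = 0.6 × 14600 + 0.2 × 5000 + 0.2 × 5100 = 8760 + 1000 + 1020 = 10780
p·19500 + (1−p)·7400 = 10780
12100p + 7400 = 10780
p = (10780 − 7400) / 12100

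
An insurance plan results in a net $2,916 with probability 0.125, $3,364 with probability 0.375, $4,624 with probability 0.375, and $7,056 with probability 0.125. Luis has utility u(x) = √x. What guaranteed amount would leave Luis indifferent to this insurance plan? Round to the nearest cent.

$4,160.25

E[u] = 0.125·√2916 + 0.375·√3364 + 0.375·√4624 + 0.125·√7056 = 0.125·54 + 0.375·58 + 0.375·68 + 0.125·84 = 64.5
CE = (64.5)² = 4160.25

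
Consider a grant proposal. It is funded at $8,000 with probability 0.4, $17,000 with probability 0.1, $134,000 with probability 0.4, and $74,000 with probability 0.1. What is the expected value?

$65,900

EV = 0.4 × 8000 + 0.1 × 17000 + 0.4 × 134000 + 0.1 × 74000 = 3200 + 1700 + 53600 + 7400 = 65900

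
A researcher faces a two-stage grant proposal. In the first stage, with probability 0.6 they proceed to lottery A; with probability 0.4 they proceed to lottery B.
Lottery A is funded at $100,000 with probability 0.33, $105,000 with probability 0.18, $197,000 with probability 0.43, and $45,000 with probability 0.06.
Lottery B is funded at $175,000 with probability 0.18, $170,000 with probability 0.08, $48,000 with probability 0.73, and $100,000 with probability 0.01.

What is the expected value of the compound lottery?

EV(A) = 0.33 × 100000 + 0.18 × 105000 + 0.43 × 197000 + 0.06 × 45000 = 33000 + 18900 + 84710 + 2700 = 139310
EV(B) = 0.18 × 175000 + 0.08 × 170000 + 0.73 × 48000 + 0.01 × 100000 = 31500 + 13600 + 35040 + 1000 = 81140
Overall = 0.6 × 139310 + 0.4 × 81140 = 83586 + 32456 = 116042

$116,042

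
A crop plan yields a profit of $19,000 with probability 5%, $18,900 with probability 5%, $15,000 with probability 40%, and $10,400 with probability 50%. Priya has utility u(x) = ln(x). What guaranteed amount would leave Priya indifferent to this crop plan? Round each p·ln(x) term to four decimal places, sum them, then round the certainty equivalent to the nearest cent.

$12,784.64

E[u] = 0.05·ln(19000) + 0.05·ln(18900) + 0.4·ln(15000) + 0.5·ln(10400) = 0.4926 + 0.4923 + 3.8463 + 4.6248 = 9.4560
CE = e^9.4560 ≈ 12784.64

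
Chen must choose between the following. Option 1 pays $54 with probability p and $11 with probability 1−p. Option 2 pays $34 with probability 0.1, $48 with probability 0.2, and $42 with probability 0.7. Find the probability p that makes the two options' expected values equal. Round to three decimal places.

p = 0.730

EV(Option 2) = 0.1 × 34 + 0.2 × 48 + 0.7 × 42 = 3.4 + 9.6 + 29.4 = 42.4
p·54 + (1−p)·11 = 42.4
43p + 11 = 42.4
p = (42.4 − 11) / 43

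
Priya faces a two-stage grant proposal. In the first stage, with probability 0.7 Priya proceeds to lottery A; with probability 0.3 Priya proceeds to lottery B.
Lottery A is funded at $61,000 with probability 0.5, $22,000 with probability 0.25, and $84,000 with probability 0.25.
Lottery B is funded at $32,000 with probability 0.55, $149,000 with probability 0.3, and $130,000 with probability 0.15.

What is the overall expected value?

$64,440

EV(A) = 0.5 × 61000 + 0.25 × 22000 + 0.25 × 84000 = 30500 + 5500 + 21000 = 57000
EV(B) = 0.55 × 32000 + 0.3 × 149000 + 0.15 × 130000 = 17600 + 44700 + 19500 = 81800
Overall = 0.7 × 57000 + 0.3 × 81800 = 39900 + 24540 = 64440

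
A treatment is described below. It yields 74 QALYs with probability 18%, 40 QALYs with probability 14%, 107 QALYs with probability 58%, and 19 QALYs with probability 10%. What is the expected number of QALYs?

82.88 QALYs

EV = 0.18 × 74 + 0.14 × 40 + 0.58 × 107 + 0.1 × 19 = 13.32 + 5.6 + 62.06 + 1.9 = 82.88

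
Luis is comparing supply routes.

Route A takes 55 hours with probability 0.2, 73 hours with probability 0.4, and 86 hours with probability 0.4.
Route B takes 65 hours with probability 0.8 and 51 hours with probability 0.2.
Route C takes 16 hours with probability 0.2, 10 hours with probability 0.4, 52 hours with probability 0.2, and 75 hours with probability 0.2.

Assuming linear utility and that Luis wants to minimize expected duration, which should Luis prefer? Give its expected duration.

Route A = 0.2 × 55 + 0.4 × 73 + 0.4 × 86 = 11 + 29.2 + 34.4 = 74.6
Route B = 0.8 × 65 + 0.2 × 51 = 52 + 10.2 = 62.2
Route C = 0.2 × 16 + 0.4 × 10 + 0.2 × 52 + 0.2 × 75 = 3.2 + 4 + 10.4 + 15 = 32.6

Route C (32.6 hours)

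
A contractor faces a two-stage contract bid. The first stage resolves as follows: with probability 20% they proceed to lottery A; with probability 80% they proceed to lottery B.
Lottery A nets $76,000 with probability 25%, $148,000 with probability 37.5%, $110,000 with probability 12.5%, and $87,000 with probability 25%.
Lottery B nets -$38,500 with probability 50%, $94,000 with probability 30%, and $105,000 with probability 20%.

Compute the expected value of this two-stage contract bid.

EV(A) = 0.25 × 76000 + 0.375 × 148000 + 0.125 × 110000 + 0.25 × 87000 = 19000 + 55500 + 13750 + 21750 = 110000
EV(B) = 0.5 × (-38500) + 0.3 × 94000 + 0.2 × 105000 = -19250 + 28200 + 21000 = 29950
Overall = 0.2 × 110000 + 0.8 × 29950 = 22000 + 23960 = 45960

$45,960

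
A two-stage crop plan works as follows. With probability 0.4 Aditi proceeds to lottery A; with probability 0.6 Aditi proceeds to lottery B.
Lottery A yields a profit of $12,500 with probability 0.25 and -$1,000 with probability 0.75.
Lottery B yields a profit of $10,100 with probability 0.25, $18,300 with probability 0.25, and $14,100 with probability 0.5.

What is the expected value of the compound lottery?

$9,440

EV(A) = 0.25 × 12500 + 0.75 × (-1000) = 3125 − 750 = 2375
EV(B) = 0.25 × 10100 + 0.25 × 18300 + 0.5 × 14100 = 2525 + 4575 + 7050 = 14150
Overall = 0.4 × 2375 + 0.6 × 14150 = 950 + 8490 = 9440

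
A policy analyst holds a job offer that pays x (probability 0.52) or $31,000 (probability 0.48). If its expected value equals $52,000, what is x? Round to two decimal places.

0.52·x + 0.48·31000 = 52000
0.52·x = 52000 − 14880 = 37120
x = 37120 / 0.52 = 71384.6154

x = $71,384.62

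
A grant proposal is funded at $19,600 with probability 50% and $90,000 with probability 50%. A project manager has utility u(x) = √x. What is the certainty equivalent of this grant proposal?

E[u] = 0.5·√19600 + 0.5·√90000 = 0.5·140 + 0.5·300 = 220
CE = (220)² = 48400

$48,400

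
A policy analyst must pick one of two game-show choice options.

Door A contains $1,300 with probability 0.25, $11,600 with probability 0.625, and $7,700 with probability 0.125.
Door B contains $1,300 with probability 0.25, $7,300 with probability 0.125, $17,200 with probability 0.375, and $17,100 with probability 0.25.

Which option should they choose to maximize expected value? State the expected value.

Door A = 0.25 × 1300 + 0.625 × 11600 + 0.125 × 7700 = 325 + 7250 + 962.5 = 8537.5
Door B = 0.25 × 1300 + 0.125 × 7300 + 0.375 × 17200 + 0.25 × 17100 = 325 + 912.5 + 6450 + 4275 = 11962.5

Door B ($11,962.50)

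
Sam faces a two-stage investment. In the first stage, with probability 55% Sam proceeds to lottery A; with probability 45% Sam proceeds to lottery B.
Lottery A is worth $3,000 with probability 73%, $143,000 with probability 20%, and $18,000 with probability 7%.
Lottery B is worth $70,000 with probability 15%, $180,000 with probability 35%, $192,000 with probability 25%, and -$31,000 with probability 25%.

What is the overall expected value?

EV(A) = 0.73 × 3000 + 0.2 × 143000 + 0.07 × 18000 = 2190 + 28600 + 1260 = 32050
EV(B) = 0.15 × 70000 + 0.35 × 180000 + 0.25 × 192000 + 0.25 × (-31000) = 10500 + 63000 + 48000 − 7750 = 113750
Overall = 0.55 × 32050 + 0.45 × 113750 = 17627.5 + 51187.5 = 68815

$68,815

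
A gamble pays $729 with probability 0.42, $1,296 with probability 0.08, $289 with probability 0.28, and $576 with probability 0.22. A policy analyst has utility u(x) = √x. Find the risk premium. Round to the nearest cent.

E[u] = 0.42·√729 + 0.08·√1296 + 0.28·√289 + 0.22·√576 = 0.42·27 + 0.08·36 + 0.28·17 + 0.22·24 = 24.26
CE = (24.26)² = 588.5476
Risk premium = EV − CE = 617.5 − 588.5476 = 28.9524

$28.95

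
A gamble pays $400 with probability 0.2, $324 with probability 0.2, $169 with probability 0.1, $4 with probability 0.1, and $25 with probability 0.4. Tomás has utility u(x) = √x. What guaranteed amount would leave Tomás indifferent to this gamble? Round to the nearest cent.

$123.21

E[u] = 0.2·√400 + 0.2·√324 + 0.1·√169 + 0.1·√4 + 0.4·√25 = 0.2·20 + 0.2·18 + 0.1·13 + 0.1·2 + 0.4·5 = 11.1
CE = (11.1)² = 123.21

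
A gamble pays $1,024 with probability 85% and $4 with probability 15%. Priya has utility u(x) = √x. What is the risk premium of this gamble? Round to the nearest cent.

E[u] = 0.85·√1024 + 0.15·√4 = 0.85·32 + 0.15·2 = 27.5
CE = (27.5)² = 756.25
Risk premium = EV − CE = 871 − 756.25 = 114.75

$114.75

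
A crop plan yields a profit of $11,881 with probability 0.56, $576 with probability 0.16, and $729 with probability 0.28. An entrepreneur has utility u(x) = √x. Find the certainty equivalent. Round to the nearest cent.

E[u] = 0.56·√11881 + 0.16·√576 + 0.28·√729 = 0.56·109 + 0.16·24 + 0.28·27 = 72.44
CE = (72.44)² = 5247.5536

$5,247.55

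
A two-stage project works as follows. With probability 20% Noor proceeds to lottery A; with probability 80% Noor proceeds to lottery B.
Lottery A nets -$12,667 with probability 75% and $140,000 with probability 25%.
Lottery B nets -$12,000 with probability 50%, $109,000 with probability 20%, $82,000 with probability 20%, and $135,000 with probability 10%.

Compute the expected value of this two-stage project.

EV(A) = 0.75 × (-12667) + 0.25 × 140000 = -9500.25 + 35000 = 25499.75
EV(B) = 0.5 × (-12000) + 0.2 × 109000 + 0.2 × 82000 + 0.1 × 135000 = -6000 + 21800 + 16400 + 13500 = 45700
Overall = 0.2 × 25499.75 + 0.8 × 45700 = 5099.95 + 36560 = 41659.95

$41,659.95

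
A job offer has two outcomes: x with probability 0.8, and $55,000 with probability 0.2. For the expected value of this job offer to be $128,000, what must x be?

x = $146,250

0.8·x + 0.2·55000 = 128000
0.8·x = 128000 − 11000 = 117000
x = 117000 / 0.8 = 146250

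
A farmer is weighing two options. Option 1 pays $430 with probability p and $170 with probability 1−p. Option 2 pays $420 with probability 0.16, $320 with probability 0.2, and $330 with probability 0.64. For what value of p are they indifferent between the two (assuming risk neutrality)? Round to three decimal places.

EV(Option 2) = 0.16 × 420 + 0.2 × 320 + 0.64 × 330 = 67.2 + 64 + 211.2 = 342.4
p·430 + (1−p)·170 = 342.4
260p + 170 = 342.4
p = (342.4 − 170) / 260

p = 0.663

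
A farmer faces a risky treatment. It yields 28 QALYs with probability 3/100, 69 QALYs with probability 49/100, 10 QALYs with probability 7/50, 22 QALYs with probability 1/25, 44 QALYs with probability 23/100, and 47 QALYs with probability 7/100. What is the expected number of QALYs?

50.34 QALYs

EV = 3/100 × 28 + 49/100 × 69 + 7/50 × 10 + 1/25 × 22 + 23/100 × 44 + 7/100 × 47 = 0.84 + 33.81 + 1.4 + 0.88 + 10.12 + 3.29 = 50.34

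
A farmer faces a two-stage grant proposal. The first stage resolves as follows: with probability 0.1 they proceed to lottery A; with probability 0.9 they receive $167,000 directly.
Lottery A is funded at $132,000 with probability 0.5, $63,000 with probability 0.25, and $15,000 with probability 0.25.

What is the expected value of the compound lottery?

$158,850

EV(A) = 0.5 × 132000 + 0.25 × 63000 + 0.25 × 15000 = 66000 + 15750 + 3750 = 85500
Branch B: 167000 (certain)
Overall = 0.1 × 85500 + 0.9 × 167000 = 8550 + 150300 = 158850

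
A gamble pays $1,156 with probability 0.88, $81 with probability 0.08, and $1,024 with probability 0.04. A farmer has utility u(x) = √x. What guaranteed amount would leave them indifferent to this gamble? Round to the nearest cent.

$1,018.89

E[u] = 0.88·√1156 + 0.08·√81 + 0.04·√1024 = 0.88·34 + 0.08·9 + 0.04·32 = 31.92
CE = (31.92)² = 1018.8864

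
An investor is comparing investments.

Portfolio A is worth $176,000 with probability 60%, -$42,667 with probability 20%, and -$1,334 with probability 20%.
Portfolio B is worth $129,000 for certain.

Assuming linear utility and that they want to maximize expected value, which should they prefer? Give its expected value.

Portfolio A = 0.6 × 176000 + 0.2 × (-42667) + 0.2 × (-1334) = 105600 − 8533.4 − 266.8 = 96799.8
Portfolio B: 129000 (certain)

Portfolio B ($129,000)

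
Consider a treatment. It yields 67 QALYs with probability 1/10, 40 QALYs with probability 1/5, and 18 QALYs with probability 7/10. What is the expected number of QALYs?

27.3 QALYs

EV = 1/10 × 67 + 1/5 × 40 + 7/10 × 18 = 6.7 + 8 + 12.6 = 27.3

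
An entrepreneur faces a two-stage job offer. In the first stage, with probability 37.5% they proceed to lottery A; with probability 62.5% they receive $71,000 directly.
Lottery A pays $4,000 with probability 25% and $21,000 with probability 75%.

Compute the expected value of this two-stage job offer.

$50,656.25

EV(A) = 0.25 × 4000 + 0.75 × 21000 = 1000 + 15750 = 16750
Branch B: 71000 (certain)
Overall = 0.375 × 16750 + 0.625 × 71000 = 6281.25 + 44375 = 50656.25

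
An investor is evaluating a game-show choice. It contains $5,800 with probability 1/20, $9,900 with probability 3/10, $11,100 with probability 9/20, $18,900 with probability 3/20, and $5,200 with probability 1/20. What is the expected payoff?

$11,350

EV = 1/20 × 5800 + 3/10 × 9900 + 9/20 × 11100 + 3/20 × 18900 + 1/20 × 5200 = 290 + 2970 + 4995 + 2835 + 260 = 11350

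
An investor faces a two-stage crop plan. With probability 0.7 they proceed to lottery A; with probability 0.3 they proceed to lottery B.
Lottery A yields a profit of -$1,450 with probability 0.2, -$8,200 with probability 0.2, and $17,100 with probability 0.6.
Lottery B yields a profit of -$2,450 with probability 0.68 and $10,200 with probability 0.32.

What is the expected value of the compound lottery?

$6,310.40

EV(A) = 0.2 × (-1450) + 0.2 × (-8200) + 0.6 × 17100 = -290 − 1640 + 10260 = 8330
EV(B) = 0.68 × (-2450) + 0.32 × 10200 = -1666 + 3264 = 1598
Overall = 0.7 × 8330 + 0.3 × 1598 = 5831 + 479.4 = 6310.4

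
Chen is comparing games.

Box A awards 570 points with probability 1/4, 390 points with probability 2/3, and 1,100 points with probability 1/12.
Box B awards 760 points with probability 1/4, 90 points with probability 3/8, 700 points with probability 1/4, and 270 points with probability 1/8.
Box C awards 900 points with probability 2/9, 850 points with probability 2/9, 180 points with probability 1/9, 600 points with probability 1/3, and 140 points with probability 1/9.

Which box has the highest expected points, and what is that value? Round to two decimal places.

Box C (624.44 points)

Box A = 1/4 × 570 + 2/3 × 390 + 1/12 × 1100 = 142.5 + 260 + 91.6667 = 494.1667
Box B = 1/4 × 760 + 3/8 × 90 + 1/4 × 700 + 1/8 × 270 = 190 + 33.75 + 175 + 33.75 = 432.5
Box C = 2/9 × 900 + 2/9 × 850 + 1/9 × 180 + 1/3 × 600 + 1/9 × 140 = 200 + 188.8889 + 20 + 200 + 15.5556 = 624.4444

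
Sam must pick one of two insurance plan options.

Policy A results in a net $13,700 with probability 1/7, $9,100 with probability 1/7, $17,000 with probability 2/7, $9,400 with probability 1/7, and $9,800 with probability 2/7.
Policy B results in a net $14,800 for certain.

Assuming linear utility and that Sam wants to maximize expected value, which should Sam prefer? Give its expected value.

Policy A = 1/7 × 13700 + 1/7 × 9100 + 2/7 × 17000 + 1/7 × 9400 + 2/7 × 9800 = 1957.1429 + 1300 + 4857.1429 + 1342.8571 + 2800 = 12257.1429
Policy B: 14800 (certain)

Policy B ($14,800)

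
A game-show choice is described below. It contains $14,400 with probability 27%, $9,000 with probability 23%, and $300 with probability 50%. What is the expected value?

$6,108

EV = 0.27 × 14400 + 0.23 × 9000 + 0.5 × 300 = 3888 + 2070 + 150 = 6108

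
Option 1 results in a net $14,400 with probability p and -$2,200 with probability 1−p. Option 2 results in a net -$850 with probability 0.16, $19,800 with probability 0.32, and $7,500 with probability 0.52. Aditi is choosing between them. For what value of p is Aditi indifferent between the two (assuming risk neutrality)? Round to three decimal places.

p = 0.741

EV(Option 2) = 0.16 × (-850) + 0.32 × 19800 + 0.52 × 7500 = -136 + 6336 + 3900 = 10100
p·14400 + (1−p)·(-2200) = 10100
16600p − 2200 = 10100
p = (10100 + 2200) / 16600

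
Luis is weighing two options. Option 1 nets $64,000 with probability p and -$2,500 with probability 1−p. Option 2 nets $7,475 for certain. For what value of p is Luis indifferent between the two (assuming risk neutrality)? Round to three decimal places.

p·64000 + (1−p)·(-2500) = 7475
66500p − 2500 = 7475
p = (7475 + 2500) / 66500

p = 0.150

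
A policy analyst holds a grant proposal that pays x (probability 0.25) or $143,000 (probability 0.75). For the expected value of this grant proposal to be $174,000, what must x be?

x = $267,000

0.25·x + 0.75·143000 = 174000
0.25·x = 174000 − 107250 = 66750
x = 66750 / 0.25 = 267000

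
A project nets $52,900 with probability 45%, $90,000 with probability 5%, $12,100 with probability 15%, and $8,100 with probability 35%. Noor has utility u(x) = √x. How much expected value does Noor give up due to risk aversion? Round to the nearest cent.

$5,232.75

E[u] = 0.45·√52900 + 0.05·√90000 + 0.15·√12100 + 0.35·√8100 = 0.45·230 + 0.05·300 + 0.15·110 + 0.35·90 = 166.5
CE = (166.5)² = 27722.25
Risk premium = EV − CE = 32955 − 27722.25 = 5232.75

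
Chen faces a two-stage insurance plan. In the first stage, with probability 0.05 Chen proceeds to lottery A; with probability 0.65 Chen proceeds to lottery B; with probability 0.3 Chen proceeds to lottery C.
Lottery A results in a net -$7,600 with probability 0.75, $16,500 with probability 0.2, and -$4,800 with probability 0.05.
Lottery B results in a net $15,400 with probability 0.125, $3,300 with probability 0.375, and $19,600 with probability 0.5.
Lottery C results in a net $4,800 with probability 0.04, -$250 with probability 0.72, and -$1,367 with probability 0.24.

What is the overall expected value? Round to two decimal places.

EV(A) = 0.75 × (-7600) + 0.2 × 16500 + 0.05 × (-4800) = -5700 + 3300 − 240 = -2640
EV(B) = 0.125 × 15400 + 0.375 × 3300 + 0.5 × 19600 = 1925 + 1237.5 + 9800 = 12962.5
EV(C) = 0.04 × 4800 + 0.72 × (-250) + 0.24 × (-1367) = 192 − 180 − 328.08 = -316.08
Overall = 0.05 × (-2640) + 0.65 × 12962.5 + 0.3 × (-316.08) = -132 + 8425.625 − 94.824 = 8198.801

$8,198.80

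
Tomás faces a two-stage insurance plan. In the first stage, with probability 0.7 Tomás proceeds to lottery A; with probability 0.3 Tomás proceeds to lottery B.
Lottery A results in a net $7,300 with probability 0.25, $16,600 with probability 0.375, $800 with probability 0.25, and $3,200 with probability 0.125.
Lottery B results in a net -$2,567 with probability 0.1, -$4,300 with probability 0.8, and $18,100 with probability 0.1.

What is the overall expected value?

EV(A) = 0.25 × 7300 + 0.375 × 16600 + 0.25 × 800 + 0.125 × 3200 = 1825 + 6225 + 200 + 400 = 8650
EV(B) = 0.1 × (-2567) + 0.8 × (-4300) + 0.1 × 18100 = -256.7 − 3440 + 1810 = -1886.7
Overall = 0.7 × 8650 + 0.3 × (-1886.7) = 6055 − 566.01 = 5488.99

$5,488.99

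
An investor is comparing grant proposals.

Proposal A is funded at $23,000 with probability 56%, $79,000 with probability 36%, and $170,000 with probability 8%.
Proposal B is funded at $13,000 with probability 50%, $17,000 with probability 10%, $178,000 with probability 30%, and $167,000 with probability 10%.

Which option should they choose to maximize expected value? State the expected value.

Proposal A = 0.56 × 23000 + 0.36 × 79000 + 0.08 × 170000 = 12880 + 28440 + 13600 = 54920
Proposal B = 0.5 × 13000 + 0.1 × 17000 + 0.3 × 178000 + 0.1 × 167000 = 6500 + 1700 + 53400 + 16700 = 78300

Proposal B ($78,300)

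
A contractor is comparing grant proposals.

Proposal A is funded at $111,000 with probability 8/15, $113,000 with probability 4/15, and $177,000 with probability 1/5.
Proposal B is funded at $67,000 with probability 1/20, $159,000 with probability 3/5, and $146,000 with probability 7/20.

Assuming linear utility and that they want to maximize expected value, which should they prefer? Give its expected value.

Proposal B ($149,850)

Proposal A = 8/15 × 111000 + 4/15 × 113000 + 1/5 × 177000 = 59200 + 30133.3333 + 35400 = 124733.3333
Proposal B = 1/20 × 67000 + 3/5 × 159000 + 7/20 × 146000 = 3350 + 95400 + 51100 = 149850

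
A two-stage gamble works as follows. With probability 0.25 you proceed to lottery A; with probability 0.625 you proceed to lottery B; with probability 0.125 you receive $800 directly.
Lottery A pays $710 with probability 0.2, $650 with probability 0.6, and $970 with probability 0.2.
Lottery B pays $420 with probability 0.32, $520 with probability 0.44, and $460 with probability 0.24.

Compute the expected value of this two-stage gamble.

EV(A) = 0.2 × 710 + 0.6 × 650 + 0.2 × 970 = 142 + 390 + 194 = 726
EV(B) = 0.32 × 420 + 0.44 × 520 + 0.24 × 460 = 134.4 + 228.8 + 110.4 = 473.6
Branch C: 800 (certain)
Overall = 0.25 × 726 + 0.625 × 473.6 + 0.125 × 800 = 181.5 + 296 + 100 = 577.5

$577.50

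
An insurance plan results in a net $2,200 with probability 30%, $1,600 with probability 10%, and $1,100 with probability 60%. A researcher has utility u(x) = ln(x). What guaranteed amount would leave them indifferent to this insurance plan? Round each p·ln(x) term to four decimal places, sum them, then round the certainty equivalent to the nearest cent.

E[u] = 0.3·ln(2200) + 0.1·ln(1600) + 0.6·ln(1100) = 2.3089 + 0.7378 + 4.2018 = 7.2485
CE = e^7.2485 ≈ 1405.99

$1,405.99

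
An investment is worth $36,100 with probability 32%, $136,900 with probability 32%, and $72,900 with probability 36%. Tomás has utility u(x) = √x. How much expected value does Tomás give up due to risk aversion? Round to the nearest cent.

$5,207.04

E[u] = 0.32·√36100 + 0.32·√136900 + 0.36·√72900 = 0.32·190 + 0.32·370 + 0.36·270 = 276.4
CE = (276.4)² = 76396.96
Risk premium = EV − CE = 81604 − 76396.96 = 5207.04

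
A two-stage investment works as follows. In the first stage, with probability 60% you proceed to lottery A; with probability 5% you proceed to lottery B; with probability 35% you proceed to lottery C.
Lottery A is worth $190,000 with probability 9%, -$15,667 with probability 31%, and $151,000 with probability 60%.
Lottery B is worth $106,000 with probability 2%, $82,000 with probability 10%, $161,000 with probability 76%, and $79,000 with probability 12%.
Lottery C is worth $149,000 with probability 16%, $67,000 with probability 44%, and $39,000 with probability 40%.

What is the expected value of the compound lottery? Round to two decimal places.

EV(A) = 0.09 × 190000 + 0.31 × (-15667) + 0.6 × 151000 = 17100 − 4856.77 + 90600 = 102843.23
EV(B) = 0.02 × 106000 + 0.1 × 82000 + 0.76 × 161000 + 0.12 × 79000 = 2120 + 8200 + 122360 + 9480 = 142160
EV(C) = 0.16 × 149000 + 0.44 × 67000 + 0.4 × 39000 = 23840 + 29480 + 15600 = 68920
Overall = 0.6 × 102843.23 + 0.05 × 142160 + 0.35 × 68920 = 61705.938 + 7108 + 24122 = 92935.938

$92,935.94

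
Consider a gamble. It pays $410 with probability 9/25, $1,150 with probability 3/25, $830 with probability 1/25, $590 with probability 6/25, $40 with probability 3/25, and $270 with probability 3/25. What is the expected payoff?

$497.60

EV = 9/25 × 410 + 3/25 × 1150 + 1/25 × 830 + 6/25 × 590 + 3/25 × 40 + 3/25 × 270 = 147.6 + 138 + 33.2 + 141.6 + 4.8 + 32.4 = 497.6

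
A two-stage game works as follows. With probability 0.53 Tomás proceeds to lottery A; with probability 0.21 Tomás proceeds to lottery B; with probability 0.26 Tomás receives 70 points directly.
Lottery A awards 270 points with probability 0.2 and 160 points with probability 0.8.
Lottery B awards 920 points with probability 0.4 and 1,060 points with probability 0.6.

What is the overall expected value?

325.5 points

EV(A) = 0.2 × 270 + 0.8 × 160 = 54 + 128 = 182
EV(B) = 0.4 × 920 + 0.6 × 1060 = 368 + 636 = 1004
Branch C: 70 (certain)
Overall = 0.53 × 182 + 0.21 × 1004 + 0.26 × 70 = 96.46 + 210.84 + 18.2 = 325.5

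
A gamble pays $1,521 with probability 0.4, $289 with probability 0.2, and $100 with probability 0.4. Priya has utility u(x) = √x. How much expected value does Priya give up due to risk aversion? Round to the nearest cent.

E[u] = 0.4·√1521 + 0.2·√289 + 0.4·√100 = 0.4·39 + 0.2·17 + 0.4·10 = 23
CE = (23)² = 529
Risk premium = EV − CE = 706.2 − 529 = 177.2

$177.20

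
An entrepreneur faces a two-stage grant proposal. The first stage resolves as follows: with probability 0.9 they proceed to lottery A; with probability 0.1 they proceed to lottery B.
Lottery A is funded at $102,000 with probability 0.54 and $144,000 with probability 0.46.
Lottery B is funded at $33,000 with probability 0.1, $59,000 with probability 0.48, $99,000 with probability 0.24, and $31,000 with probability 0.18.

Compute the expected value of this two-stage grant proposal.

$115,284

EV(A) = 0.54 × 102000 + 0.46 × 144000 = 55080 + 66240 = 121320
EV(B) = 0.1 × 33000 + 0.48 × 59000 + 0.24 × 99000 + 0.18 × 31000 = 3300 + 28320 + 23760 + 5580 = 60960
Overall = 0.9 × 121320 + 0.1 × 60960 = 109188 + 6096 = 115284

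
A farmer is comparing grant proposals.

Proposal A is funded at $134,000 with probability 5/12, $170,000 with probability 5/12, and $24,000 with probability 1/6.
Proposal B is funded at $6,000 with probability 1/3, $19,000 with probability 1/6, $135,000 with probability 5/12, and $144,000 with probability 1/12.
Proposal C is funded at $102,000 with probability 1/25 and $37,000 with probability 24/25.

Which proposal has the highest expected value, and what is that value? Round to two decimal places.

Proposal A ($130,666.67)

Proposal A = 5/12 × 134000 + 5/12 × 170000 + 1/6 × 24000 = 55833.3333 + 70833.3333 + 4000 = 130666.6667
Proposal B = 1/3 × 6000 + 1/6 × 19000 + 5/12 × 135000 + 1/12 × 144000 = 2000 + 3166.6667 + 56250 + 12000 = 73416.6667
Proposal C = 1/25 × 102000 + 24/25 × 37000 = 4080 + 35520 = 39600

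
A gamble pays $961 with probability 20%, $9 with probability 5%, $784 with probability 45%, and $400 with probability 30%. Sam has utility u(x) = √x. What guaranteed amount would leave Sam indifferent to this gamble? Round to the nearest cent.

$622.50

E[u] = 0.2·√961 + 0.05·√9 + 0.45·√784 + 0.3·√400 = 0.2·31 + 0.05·3 + 0.45·28 + 0.3·20 = 24.95
CE = (24.95)² = 622.5025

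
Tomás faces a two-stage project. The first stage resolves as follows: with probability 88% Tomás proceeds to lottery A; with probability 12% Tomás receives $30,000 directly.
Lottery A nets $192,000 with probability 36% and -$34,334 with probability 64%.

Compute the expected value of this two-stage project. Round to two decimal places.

EV(A) = 0.36 × 192000 + 0.64 × (-34334) = 69120 − 21973.76 = 47146.24
Branch B: 30000 (certain)
Overall = 0.88 × 47146.24 + 0.12 × 30000 = 41488.6912 + 3600 = 45088.6912

$45,088.69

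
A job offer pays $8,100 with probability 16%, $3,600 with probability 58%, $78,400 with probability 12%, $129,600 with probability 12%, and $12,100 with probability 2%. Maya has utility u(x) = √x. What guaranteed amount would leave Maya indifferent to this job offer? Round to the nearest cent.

$16,435.24

E[u] = 0.16·√8100 + 0.58·√3600 + 0.12·√78400 + 0.12·√129600 + 0.02·√12100 = 0.16·90 + 0.58·60 + 0.12·280 + 0.12·360 + 0.02·110 = 128.2
CE = (128.2)² = 16435.24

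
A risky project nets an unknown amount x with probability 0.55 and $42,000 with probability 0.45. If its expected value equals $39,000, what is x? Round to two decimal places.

0.55·x + 0.45·42000 = 39000
0.55·x = 39000 − 18900 = 20100
x = 20100 / 0.55 = 36545.4545

x = $36,545.45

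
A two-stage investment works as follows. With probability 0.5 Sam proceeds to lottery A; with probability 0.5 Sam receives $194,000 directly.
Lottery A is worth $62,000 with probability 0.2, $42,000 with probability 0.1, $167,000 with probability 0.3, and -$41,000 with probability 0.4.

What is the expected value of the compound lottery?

EV(A) = 0.2 × 62000 + 0.1 × 42000 + 0.3 × 167000 + 0.4 × (-41000) = 12400 + 4200 + 50100 − 16400 = 50300
Branch B: 194000 (certain)
Overall = 0.5 × 50300 + 0.5 × 194000 = 25150 + 97000 = 122150

$122,150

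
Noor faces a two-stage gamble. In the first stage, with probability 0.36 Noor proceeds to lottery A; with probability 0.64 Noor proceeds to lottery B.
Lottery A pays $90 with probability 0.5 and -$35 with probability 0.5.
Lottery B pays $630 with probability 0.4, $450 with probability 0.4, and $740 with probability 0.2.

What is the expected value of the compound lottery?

$381.10

EV(A) = 0.5 × 90 + 0.5 × (-35) = 45 − 17.5 = 27.5
EV(B) = 0.4 × 630 + 0.4 × 450 + 0.2 × 740 = 252 + 180 + 148 = 580
Overall = 0.36 × 27.5 + 0.64 × 580 = 9.9 + 371.2 = 381.1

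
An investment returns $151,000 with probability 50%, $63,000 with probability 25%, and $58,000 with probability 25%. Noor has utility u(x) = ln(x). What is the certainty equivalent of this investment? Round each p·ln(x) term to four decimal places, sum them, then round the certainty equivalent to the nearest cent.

$95,530.42

E[u] = 0.5·ln(151000) + 0.25·ln(63000) + 0.25·ln(58000) = 5.9625 + 2.7627 + 2.7420 = 11.4672
CE = e^11.4672 ≈ 95530.42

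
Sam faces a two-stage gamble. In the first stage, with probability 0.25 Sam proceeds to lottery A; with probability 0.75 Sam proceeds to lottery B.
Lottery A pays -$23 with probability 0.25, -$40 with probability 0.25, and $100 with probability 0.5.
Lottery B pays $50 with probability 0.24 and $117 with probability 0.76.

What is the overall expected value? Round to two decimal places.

$84.25

EV(A) = 0.25 × (-23) + 0.25 × (-40) + 0.5 × 100 = -5.75 − 10 + 50 = 34.25
EV(B) = 0.24 × 50 + 0.76 × 117 = 12 + 88.92 = 100.92
Overall = 0.25 × 34.25 + 0.75 × 100.92 = 8.5625 + 75.69 = 84.2525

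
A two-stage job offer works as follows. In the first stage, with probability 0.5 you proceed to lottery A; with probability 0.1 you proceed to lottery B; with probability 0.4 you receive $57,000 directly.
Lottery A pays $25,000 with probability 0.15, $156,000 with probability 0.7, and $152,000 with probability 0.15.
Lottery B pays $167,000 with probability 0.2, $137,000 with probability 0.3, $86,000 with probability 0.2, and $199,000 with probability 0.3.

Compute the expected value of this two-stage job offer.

$105,815

EV(A) = 0.15 × 25000 + 0.7 × 156000 + 0.15 × 152000 = 3750 + 109200 + 22800 = 135750
EV(B) = 0.2 × 167000 + 0.3 × 137000 + 0.2 × 86000 + 0.3 × 199000 = 33400 + 41100 + 17200 + 59700 = 151400
Branch C: 57000 (certain)
Overall = 0.5 × 135750 + 0.1 × 151400 + 0.4 × 57000 = 67875 + 15140 + 22800 = 105815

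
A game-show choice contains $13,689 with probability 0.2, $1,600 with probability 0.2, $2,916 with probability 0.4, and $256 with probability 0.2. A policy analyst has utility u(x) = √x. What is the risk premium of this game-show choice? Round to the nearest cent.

$1,116.96

E[u] = 0.2·√13689 + 0.2·√1600 + 0.4·√2916 + 0.2·√256 = 0.2·117 + 0.2·40 + 0.4·54 + 0.2·16 = 56.2
CE = (56.2)² = 3158.44
Risk premium = EV − CE = 4275.4 − 3158.44 = 1116.96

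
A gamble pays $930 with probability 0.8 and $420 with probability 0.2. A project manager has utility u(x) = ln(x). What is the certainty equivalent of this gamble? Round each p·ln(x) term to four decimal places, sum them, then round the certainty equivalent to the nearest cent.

$793.30

E[u] = 0.8·ln(930) + 0.2·ln(420) = 5.4681 + 1.2081 = 6.6762
CE = e^6.6762 ≈ 793.30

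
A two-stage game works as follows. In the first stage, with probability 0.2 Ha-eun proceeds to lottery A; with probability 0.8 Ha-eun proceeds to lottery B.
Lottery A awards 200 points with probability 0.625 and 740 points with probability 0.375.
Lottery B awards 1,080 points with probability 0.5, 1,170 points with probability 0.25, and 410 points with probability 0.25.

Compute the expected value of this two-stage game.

828.5 points

EV(A) = 0.625 × 200 + 0.375 × 740 = 125 + 277.5 = 402.5
EV(B) = 0.5 × 1080 + 0.25 × 1170 + 0.25 × 410 = 540 + 292.5 + 102.5 = 935
Overall = 0.2 × 402.5 + 0.8 × 935 = 80.5 + 748 = 828.5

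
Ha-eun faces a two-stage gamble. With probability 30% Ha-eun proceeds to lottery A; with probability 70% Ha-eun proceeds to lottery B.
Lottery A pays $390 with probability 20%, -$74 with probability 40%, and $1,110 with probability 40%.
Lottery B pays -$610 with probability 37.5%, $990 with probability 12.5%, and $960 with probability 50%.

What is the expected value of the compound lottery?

$410.22

EV(A) = 0.2 × 390 + 0.4 × (-74) + 0.4 × 1110 = 78 − 29.6 + 444 = 492.4
EV(B) = 0.375 × (-610) + 0.125 × 990 + 0.5 × 960 = -228.75 + 123.75 + 480 = 375
Overall = 0.3 × 492.4 + 0.7 × 375 = 147.72 + 262.5 = 410.22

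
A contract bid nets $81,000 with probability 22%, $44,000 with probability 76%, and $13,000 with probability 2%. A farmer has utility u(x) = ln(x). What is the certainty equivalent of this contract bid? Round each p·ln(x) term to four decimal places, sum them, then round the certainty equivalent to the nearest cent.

$49,114.03

E[u] = 0.22·ln(81000) + 0.76·ln(44000) + 0.02·ln(13000) = 2.4865 + 8.1259 + 0.1895 = 10.8019
CE = e^10.8019 ≈ 49114.03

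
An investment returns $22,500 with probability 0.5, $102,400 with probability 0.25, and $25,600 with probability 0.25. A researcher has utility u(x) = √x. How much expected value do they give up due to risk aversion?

$5,225

E[u] = 0.5·√22500 + 0.25·√102400 + 0.25·√25600 = 0.5·150 + 0.25·320 + 0.25·160 = 195
CE = (195)² = 38025
Risk premium = EV − CE = 43250 − 38025 = 5225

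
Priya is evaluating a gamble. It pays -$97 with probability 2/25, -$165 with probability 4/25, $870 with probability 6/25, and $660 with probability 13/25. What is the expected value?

EV = 2/25 × (-97) + 4/25 × (-165) + 6/25 × 870 + 13/25 × 660 = -7.76 − 26.4 + 208.8 + 343.2 = 517.84

$517.84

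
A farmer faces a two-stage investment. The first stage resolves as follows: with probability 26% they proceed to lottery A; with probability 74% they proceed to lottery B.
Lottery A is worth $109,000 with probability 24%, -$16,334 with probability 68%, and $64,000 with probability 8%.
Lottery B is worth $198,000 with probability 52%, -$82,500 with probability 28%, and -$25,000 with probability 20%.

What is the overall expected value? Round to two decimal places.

$60,641.35

EV(A) = 0.24 × 109000 + 0.68 × (-16334) + 0.08 × 64000 = 26160 − 11107.12 + 5120 = 20172.88
EV(B) = 0.52 × 198000 + 0.28 × (-82500) + 0.2 × (-25000) = 102960 − 23100 − 5000 = 74860
Overall = 0.26 × 20172.88 + 0.74 × 74860 = 5244.9488 + 55396.4 = 60641.3488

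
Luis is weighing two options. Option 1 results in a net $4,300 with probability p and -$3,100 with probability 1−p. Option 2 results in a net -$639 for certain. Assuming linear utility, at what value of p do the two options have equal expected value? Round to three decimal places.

p = 0.333

p·4300 + (1−p)·(-3100) = -639
7400p − 3100 = -639
p = (-639 + 3100) / 7400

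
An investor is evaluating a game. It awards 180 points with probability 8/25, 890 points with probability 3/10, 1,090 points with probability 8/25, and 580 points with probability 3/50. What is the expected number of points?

708.2 points

EV = 8/25 × 180 + 3/10 × 890 + 8/25 × 1090 + 3/50 × 580 = 57.6 + 267 + 348.8 + 34.8 = 708.2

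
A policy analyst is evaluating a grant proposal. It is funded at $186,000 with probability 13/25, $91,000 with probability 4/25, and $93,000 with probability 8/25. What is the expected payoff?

$141,040

EV = 13/25 × 186000 + 4/25 × 91000 + 8/25 × 93000 = 96720 + 14560 + 29760 = 141040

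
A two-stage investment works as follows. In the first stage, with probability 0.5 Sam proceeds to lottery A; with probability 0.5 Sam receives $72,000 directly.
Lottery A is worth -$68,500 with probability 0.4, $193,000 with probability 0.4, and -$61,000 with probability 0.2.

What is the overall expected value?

$54,800

EV(A) = 0.4 × (-68500) + 0.4 × 193000 + 0.2 × (-61000) = -27400 + 77200 − 12200 = 37600
Branch B: 72000 (certain)
Overall = 0.5 × 37600 + 0.5 × 72000 = 18800 + 36000 = 54800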